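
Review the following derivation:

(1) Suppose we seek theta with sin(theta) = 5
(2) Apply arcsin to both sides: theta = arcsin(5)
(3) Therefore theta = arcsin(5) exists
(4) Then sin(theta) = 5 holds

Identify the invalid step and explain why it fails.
Step 2: Apply arcsin to both sides: theta = arcsin(5)

Step 2 applies arcsin to 5. However, arcsin(x) is only defined for x in [-1, 1] because sin(theta) can only produce values in that range. Since |5| > 1, arcsin(5) is undefined. There is no angle whose sine equals 5.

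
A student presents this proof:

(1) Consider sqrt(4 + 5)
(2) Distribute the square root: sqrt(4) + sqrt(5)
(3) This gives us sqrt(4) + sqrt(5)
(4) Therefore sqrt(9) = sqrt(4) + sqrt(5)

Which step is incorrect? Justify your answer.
Step 2: Distribute the square root: sqrt(4) + sqrt(5)

Step 2 incorrectly 'distributes' the square root over addition. The square root function does not distribute: sqrt(a + b) ≠ sqrt(a) + sqrt(b). In fact, sqrt(4 + 5) = sqrt(9) ≈ 3.0000, while sqrt(4) + sqrt(5) ≈ 4.2361.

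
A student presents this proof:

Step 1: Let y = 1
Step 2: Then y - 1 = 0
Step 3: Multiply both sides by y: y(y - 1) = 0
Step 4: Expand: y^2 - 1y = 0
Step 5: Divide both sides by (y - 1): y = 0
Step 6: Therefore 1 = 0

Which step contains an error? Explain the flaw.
Step 5: Divide both sides by (y - 1): y = 0

Step 5 divides both sides by (y - 1). However, since y = 1, we have (y - 1) = 0. Division by zero is undefined, making this step invalid.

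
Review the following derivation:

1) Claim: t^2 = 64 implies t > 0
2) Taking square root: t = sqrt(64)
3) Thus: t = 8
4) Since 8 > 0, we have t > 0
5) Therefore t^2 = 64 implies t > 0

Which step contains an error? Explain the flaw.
Step 2: Taking square root: t = sqrt(64)

Step 2 takes the square root and assumes the positive root only. The equation t^2 = 64 actually has two solutions: t = 8 and t = -8. The proof silently assumes t > 0 without justification, then uses this assumption to conclude t > 0, which is circular. The counterexample t = -8 shows the claim is false.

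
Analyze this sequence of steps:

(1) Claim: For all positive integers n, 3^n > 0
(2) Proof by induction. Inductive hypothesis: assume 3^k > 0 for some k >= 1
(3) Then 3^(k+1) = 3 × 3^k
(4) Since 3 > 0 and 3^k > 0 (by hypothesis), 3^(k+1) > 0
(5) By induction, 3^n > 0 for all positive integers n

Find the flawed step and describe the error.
Step 5: By induction, 3^n > 0 for all positive integers n

Step 5 concludes the proof by induction, but no base case was ever established. A valid induction proof requires: (1) a base case proving 3^1 > 0, and (2) an inductive step showing IF 3^k > 0 THEN 3^(k+1) > 0. Steps 2-4 correctly establish the inductive step, but without the base case the conclusion in step 5 does not follow.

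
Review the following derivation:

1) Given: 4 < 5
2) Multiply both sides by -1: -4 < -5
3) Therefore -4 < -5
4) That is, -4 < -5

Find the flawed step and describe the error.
Step 2: Multiply both sides by -1: -4 < -5

Step 2 multiplies both sides by -1 but fails to reverse the inequality sign. When multiplying (or dividing) an inequality by a negative number, the direction must be reversed. Since 4 < 5, we should get -4 > -5, i.e., -4 > -5.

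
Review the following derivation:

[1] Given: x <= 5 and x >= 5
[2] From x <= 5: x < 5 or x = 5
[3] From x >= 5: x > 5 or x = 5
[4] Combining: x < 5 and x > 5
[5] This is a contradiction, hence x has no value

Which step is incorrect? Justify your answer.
Step 4: Combining: x < 5 and x > 5

Step 4 incorrectly combines the conditions. From x <= 5 and x >= 5, the intersection is x = 5. The error treats the 'or' cases as 'and' requirements. The correct conclusion is that x = 5 is the unique solution, not that no solution exists.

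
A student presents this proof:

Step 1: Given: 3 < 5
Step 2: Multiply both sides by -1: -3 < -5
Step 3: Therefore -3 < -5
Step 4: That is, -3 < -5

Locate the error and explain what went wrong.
Step 2: Multiply both sides by -1: -3 < -5

Step 2 multiplies both sides by -1 but fails to reverse the inequality sign. When multiplying (or dividing) an inequality by a negative number, the direction must be reversed. Since 3 < 5, we should get -3 > -5, i.e., -3 > -5.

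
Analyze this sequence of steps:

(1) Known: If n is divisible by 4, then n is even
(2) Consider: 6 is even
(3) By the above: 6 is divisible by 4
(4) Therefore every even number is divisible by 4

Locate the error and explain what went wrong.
Step 3: By the above: 6 is divisible by 4

Step 3 commits the fallacy of affirming the consequent. The known fact 'divisible by 4 → even' does NOT imply 'even → divisible by 4'. That would be the converse, which is false. For example, 6 is even but 6 ÷ 4 = 1.50, which is not an integer.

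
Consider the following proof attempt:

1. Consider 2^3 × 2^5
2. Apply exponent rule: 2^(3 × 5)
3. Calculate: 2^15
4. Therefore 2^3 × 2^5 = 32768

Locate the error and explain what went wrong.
Step 2: Apply exponent rule: 2^(3 × 5)

Step 2 incorrectly states that a^b × a^c = a^(b×c). The correct rule is a^b × a^c = a^(b+c). The actual value is 2^3 × 2^5 = 2^8 = 256, not 2^15 = 32768.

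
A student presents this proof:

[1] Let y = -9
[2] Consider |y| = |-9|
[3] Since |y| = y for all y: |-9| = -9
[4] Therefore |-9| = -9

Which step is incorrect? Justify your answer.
Step 3: Since |y| = y for all y: |-9| = -9

Step 3 incorrectly states that |y| = y for all y. The correct definition is |y| = y when y >= 0, and |y| = -y when y < 0. Since -9 < 0, we have |-9| = -(-9) = 9, not -9.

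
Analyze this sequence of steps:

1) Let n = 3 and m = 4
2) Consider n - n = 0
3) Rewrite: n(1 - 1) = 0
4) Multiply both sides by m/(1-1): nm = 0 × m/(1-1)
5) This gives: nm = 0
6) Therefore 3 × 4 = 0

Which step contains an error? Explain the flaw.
Step 4: Multiply both sides by m/(1-1): nm = 0 × m/(1-1)

Step 4 multiplies both sides by m/(1-1). However, 1-1 = 0, so this is multiplication by m/0, which is undefined. We cannot multiply by an undefined expression.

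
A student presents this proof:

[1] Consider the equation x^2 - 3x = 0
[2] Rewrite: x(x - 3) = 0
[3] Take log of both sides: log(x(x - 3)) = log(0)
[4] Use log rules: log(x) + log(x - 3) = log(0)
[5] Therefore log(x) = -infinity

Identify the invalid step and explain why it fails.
Step 3: Take log of both sides: log(x(x - 3)) = log(0)

Step 3 takes the logarithm of both sides, resulting in log(0) on the right side. The logarithm is only defined for positive numbers; log(0) is undefined (approaches negative infinity). This operation is invalid.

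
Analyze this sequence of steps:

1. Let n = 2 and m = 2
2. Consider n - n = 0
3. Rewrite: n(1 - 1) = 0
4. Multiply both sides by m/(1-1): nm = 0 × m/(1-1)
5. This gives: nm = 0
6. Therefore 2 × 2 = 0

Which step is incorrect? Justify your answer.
Step 4: Multiply both sides by m/(1-1): nm = 0 × m/(1-1)

Step 4 multiplies both sides by m/(1-1). However, 1-1 = 0, so this is multiplication by m/0, which is undefined. We cannot multiply by an undefined expression.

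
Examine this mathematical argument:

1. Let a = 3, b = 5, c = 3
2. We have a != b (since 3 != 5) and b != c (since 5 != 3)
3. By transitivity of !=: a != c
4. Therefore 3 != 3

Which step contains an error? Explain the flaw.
Step 3: By transitivity of !=: a != c

Step 3 incorrectly applies transitivity to the '!=' relation. Transitivity states: if a R b and b R c, then a R c. However, '!=' is not transitive. Counterexample: 3 != 5 and 5 != 3, but 3 = 3 (both equal 3). Transitivity holds for relations like <, <=, =, but not for !=.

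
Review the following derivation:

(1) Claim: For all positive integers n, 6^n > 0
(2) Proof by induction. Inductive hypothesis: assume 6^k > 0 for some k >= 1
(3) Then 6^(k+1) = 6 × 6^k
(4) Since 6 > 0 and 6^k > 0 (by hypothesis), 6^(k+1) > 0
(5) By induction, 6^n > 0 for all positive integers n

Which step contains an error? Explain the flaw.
Step 5: By induction, 6^n > 0 for all positive integers n

Step 5 concludes the proof by induction, but no base case was ever established. A valid induction proof requires: (1) a base case proving 6^1 > 0, and (2) an inductive step showing IF 6^k > 0 THEN 6^(k+1) > 0. Steps 2-4 correctly establish the inductive step, but without the base case the conclusion in step 5 does not follow.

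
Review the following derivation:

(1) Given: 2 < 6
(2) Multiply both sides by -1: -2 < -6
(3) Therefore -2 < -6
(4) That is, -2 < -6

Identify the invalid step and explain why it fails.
Step 2: Multiply both sides by -1: -2 < -6

Step 2 multiplies both sides by -1 but fails to reverse the inequality sign. When multiplying (or dividing) an inequality by a negative number, the direction must be reversed. Since 2 < 6, we should get -2 > -6, i.e., -2 > -6.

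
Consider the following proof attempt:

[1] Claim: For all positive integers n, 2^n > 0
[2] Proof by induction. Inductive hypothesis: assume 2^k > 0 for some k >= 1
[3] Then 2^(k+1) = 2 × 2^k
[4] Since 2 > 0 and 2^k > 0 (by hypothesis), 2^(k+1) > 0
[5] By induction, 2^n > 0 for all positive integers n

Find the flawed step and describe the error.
Step 5: By induction, 2^n > 0 for all positive integers n

Step 5 concludes the proof by induction, but no base case was ever established. A valid induction proof requires: (1) a base case proving 2^1 > 0, and (2) an inductive step showing IF 2^k > 0 THEN 2^(k+1) > 0. Steps 2-4 correctly establish the inductive step, but without the base case the conclusion in step 5 does not follow.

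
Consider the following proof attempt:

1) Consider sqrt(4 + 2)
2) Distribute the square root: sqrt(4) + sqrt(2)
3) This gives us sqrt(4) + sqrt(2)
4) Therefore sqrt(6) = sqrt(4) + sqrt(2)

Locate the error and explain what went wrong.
Step 2: Distribute the square root: sqrt(4) + sqrt(2)

Step 2 incorrectly 'distributes' the square root over addition. The square root function does not distribute: sqrt(a + b) ≠ sqrt(a) + sqrt(b). In fact, sqrt(4 + 2) = sqrt(6) ≈ 2.4495, while sqrt(4) + sqrt(2) ≈ 3.4142.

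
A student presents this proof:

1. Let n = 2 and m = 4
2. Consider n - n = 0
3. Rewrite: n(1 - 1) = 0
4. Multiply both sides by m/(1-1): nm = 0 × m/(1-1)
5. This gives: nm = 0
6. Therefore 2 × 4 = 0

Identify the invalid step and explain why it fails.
Step 4: Multiply both sides by m/(1-1): nm = 0 × m/(1-1)

Step 4 multiplies both sides by m/(1-1). However, 1-1 = 0, so this is multiplication by m/0, which is undefined. We cannot multiply by an undefined expression.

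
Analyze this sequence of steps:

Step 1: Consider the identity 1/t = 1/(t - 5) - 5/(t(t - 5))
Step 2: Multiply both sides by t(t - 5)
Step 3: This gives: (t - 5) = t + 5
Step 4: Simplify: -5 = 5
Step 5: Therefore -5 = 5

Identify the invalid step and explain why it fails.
Step 3: This gives: (t - 5) = t + 5

Step 3 makes a sign error when clearing denominators. Multiplying -5/(t(t - 5)) by t(t - 5) gives -5, not +5. The correct result is (t - 5) = t - 5, which is trivially true, not (t - 5) = t + 5. (Step 1 is a valid identity: 1/(t - 5) - 5/(t(t - 5)) = (t - 5)/(t(t - 5)) = 1/t.)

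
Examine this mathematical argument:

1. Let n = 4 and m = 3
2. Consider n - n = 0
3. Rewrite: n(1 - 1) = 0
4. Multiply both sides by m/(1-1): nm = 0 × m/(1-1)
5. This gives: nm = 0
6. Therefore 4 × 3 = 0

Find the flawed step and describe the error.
Step 4: Multiply both sides by m/(1-1): nm = 0 × m/(1-1)

Step 4 multiplies both sides by m/(1-1). However, 1-1 = 0, so this is multiplication by m/0, which is undefined. We cannot multiply by an undefined expression.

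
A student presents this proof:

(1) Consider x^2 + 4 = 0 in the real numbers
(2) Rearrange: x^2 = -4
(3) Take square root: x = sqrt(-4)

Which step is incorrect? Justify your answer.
Step 3: Take square root: x = sqrt(-4)

Step 3 takes the square root of -4, which is negative. In the real number system, the square root of a negative number is undefined. The equation x^2 + 4 = 0 has no real solutions. Square roots of negative numbers only exist in the complex numbers.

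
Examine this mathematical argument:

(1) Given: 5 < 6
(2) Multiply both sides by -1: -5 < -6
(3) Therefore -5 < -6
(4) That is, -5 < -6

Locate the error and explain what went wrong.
Step 2: Multiply both sides by -1: -5 < -6

Step 2 multiplies both sides by -1 but fails to reverse the inequality sign. When multiplying (or dividing) an inequality by a negative number, the direction must be reversed. Since 5 < 6, we should get -5 > -6, i.e., -5 > -6.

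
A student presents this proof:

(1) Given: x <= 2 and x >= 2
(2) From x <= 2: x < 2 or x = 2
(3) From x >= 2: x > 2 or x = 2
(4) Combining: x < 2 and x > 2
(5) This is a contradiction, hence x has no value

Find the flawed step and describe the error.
Step 4: Combining: x < 2 and x > 2

Step 4 incorrectly combines the conditions. From x <= 2 and x >= 2, the intersection is x = 2. The error treats the 'or' cases as 'and' requirements. The correct conclusion is that x = 2 is the unique solution, not that no solution exists.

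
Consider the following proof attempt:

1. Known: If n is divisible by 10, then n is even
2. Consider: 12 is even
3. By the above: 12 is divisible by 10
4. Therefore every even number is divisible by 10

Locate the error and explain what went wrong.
Step 3: By the above: 12 is divisible by 10

Step 3 commits the fallacy of affirming the consequent. The known fact 'divisible by 10 → even' does NOT imply 'even → divisible by 10'. That would be the converse, which is false. For example, 12 is even but 12 ÷ 10 = 1.20, which is not an integer.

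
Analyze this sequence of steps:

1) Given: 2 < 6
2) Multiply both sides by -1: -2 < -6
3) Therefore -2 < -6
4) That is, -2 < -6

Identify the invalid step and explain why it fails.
Step 2: Multiply both sides by -1: -2 < -6

Step 2 multiplies both sides by -1 but fails to reverse the inequality sign. When multiplying (or dividing) an inequality by a negative number, the direction must be reversed. Since 2 < 6, we should get -2 > -6, i.e., -2 > -6.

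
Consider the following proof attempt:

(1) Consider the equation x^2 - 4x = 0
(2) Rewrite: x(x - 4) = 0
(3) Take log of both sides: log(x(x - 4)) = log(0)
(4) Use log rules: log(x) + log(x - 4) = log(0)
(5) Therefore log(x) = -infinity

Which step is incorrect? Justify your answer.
Step 3: Take log of both sides: log(x(x - 4)) = log(0)

Step 3 takes the logarithm of both sides, resulting in log(0) on the right side. The logarithm is only defined for positive numbers; log(0) is undefined (approaches negative infinity). This operation is invalid.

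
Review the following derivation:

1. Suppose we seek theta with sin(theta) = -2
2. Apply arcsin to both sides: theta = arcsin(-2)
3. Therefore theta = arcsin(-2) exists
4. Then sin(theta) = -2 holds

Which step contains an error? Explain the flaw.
Step 2: Apply arcsin to both sides: theta = arcsin(-2)

Step 2 applies arcsin to -2. However, arcsin(x) is only defined for x in [-1, 1] because sin(theta) can only produce values in that range. Since |-2| > 1, arcsin(-2) is undefined. There is no angle whose sine equals -2.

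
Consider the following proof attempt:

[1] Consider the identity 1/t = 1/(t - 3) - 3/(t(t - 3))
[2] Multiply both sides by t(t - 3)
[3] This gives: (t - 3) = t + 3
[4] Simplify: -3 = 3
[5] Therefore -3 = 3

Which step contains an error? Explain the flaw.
Step 3: This gives: (t - 3) = t + 3

Step 3 makes a sign error when clearing denominators. Multiplying -3/(t(t - 3)) by t(t - 3) gives -3, not +3. The correct result is (t - 3) = t - 3, which is trivially true, not (t - 3) = t + 3. (Step 1 is a valid identity: 1/(t - 3) - 3/(t(t - 3)) = (t - 3)/(t(t - 3)) = 1/t.)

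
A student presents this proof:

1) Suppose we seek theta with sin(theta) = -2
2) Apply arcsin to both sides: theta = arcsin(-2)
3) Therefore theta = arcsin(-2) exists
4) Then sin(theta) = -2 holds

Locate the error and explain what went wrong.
Step 2: Apply arcsin to both sides: theta = arcsin(-2)

Step 2 applies arcsin to -2. However, arcsin(x) is only defined for x in [-1, 1] because sin(theta) can only produce values in that range. Since |-2| > 1, arcsin(-2) is undefined. There is no angle whose sine equals -2.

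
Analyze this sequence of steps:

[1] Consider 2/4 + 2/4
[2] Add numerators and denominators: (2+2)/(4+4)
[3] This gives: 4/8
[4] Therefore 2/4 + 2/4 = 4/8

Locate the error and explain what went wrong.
Step 2: Add numerators and denominators: (2+2)/(4+4)

Step 2 incorrectly adds fractions by separately adding numerators and denominators. This is wrong. The correct method requires a common denominator: 2/4 + 2/4 = (2×4 + 2×4)/(4×4) = 16/16 = 1. The method used gives 4/8, which is different.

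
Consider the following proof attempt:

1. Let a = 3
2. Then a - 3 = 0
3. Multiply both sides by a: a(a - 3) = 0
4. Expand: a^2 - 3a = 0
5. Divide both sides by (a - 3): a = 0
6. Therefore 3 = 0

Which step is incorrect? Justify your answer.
Step 5: Divide both sides by (a - 3): a = 0

Step 5 divides both sides by (a - 3). However, since a = 3, we have (a - 3) = 0. Division by zero is undefined, making this step invalid.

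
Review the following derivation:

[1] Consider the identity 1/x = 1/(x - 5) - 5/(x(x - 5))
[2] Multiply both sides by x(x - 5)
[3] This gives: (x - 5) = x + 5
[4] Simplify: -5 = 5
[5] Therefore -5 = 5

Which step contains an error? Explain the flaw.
Step 3: This gives: (x - 5) = x + 5

Step 3 makes a sign error when clearing denominators. Multiplying -5/(x(x - 5)) by x(x - 5) gives -5, not +5. The correct result is (x - 5) = x - 5, which is trivially true, not (x - 5) = x + 5. (Step 1 is a valid identity: 1/(x - 5) - 5/(x(x - 5)) = (x - 5)/(x(x - 5)) = 1/x.)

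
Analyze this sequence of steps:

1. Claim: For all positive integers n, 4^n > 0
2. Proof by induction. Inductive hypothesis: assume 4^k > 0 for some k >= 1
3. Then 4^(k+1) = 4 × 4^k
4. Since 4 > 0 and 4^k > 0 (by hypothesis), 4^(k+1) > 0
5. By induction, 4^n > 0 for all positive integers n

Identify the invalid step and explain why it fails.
Step 5: By induction, 4^n > 0 for all positive integers n

Step 5 concludes the proof by induction, but no base case was ever established. A valid induction proof requires: (1) a base case proving 4^1 > 0, and (2) an inductive step showing IF 4^k > 0 THEN 4^(k+1) > 0. Steps 2-4 correctly establish the inductive step, but without the base case the conclusion in step 5 does not follow.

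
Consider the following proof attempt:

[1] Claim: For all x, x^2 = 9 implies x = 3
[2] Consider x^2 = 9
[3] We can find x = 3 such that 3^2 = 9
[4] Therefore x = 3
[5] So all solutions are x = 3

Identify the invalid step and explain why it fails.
Step 4: Therefore x = 3

Step 4 incorrectly concludes that x = 3 is the only solution. The proof shows that x = 3 is A solution (existence), but does not show it is the ONLY solution (uniqueness). In fact, x = -3 is also a solution since (-3)^2 = 9. Finding one solution doesn't prove there are no others.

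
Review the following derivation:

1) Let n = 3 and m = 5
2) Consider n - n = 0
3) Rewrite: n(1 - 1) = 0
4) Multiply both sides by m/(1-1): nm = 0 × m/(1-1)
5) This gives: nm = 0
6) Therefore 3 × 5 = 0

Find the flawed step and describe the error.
Step 4: Multiply both sides by m/(1-1): nm = 0 × m/(1-1)

Step 4 multiplies both sides by m/(1-1). However, 1-1 = 0, so this is multiplication by m/0, which is undefined. We cannot multiply by an undefined expression.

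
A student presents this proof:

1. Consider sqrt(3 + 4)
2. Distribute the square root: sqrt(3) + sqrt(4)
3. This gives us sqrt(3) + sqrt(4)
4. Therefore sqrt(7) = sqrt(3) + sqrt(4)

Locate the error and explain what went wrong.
Step 2: Distribute the square root: sqrt(3) + sqrt(4)

Step 2 incorrectly 'distributes' the square root over addition. The square root function does not distribute: sqrt(a + b) ≠ sqrt(a) + sqrt(b). In fact, sqrt(3 + 4) = sqrt(7) ≈ 2.6458, while sqrt(3) + sqrt(4) ≈ 3.7321.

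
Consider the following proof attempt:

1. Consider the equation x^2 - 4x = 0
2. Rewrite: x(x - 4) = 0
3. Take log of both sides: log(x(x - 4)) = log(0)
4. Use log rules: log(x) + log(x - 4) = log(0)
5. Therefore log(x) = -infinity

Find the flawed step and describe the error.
Step 3: Take log of both sides: log(x(x - 4)) = log(0)

Step 3 takes the logarithm of both sides, resulting in log(0) on the right side. The logarithm is only defined for positive numbers; log(0) is undefined (approaches negative infinity). This operation is invalid.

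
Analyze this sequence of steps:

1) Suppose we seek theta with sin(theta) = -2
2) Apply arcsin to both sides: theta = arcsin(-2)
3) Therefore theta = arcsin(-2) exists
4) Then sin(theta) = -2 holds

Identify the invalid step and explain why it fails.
Step 2: Apply arcsin to both sides: theta = arcsin(-2)

Step 2 applies arcsin to -2. However, arcsin(x) is only defined for x in [-1, 1] because sin(theta) can only produce values in that range. Since |-2| > 1, arcsin(-2) is undefined. There is no angle whose sine equals -2.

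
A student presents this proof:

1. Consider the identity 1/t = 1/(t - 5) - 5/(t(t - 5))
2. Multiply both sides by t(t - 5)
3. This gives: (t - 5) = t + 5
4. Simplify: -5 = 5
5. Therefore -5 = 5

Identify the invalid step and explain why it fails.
Step 3: This gives: (t - 5) = t + 5

Step 3 makes a sign error when clearing denominators. Multiplying -5/(t(t - 5)) by t(t - 5) gives -5, not +5. The correct result is (t - 5) = t - 5, which is trivially true, not (t - 5) = t + 5. (Step 1 is a valid identity: 1/(t - 5) - 5/(t(t - 5)) = (t - 5)/(t(t - 5)) = 1/t.)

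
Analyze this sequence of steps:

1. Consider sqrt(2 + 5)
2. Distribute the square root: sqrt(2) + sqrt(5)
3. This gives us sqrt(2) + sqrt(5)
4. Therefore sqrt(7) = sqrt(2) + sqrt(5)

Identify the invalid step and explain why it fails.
Step 2: Distribute the square root: sqrt(2) + sqrt(5)

Step 2 incorrectly 'distributes' the square root over addition. The square root function does not distribute: sqrt(a + b) ≠ sqrt(a) + sqrt(b). In fact, sqrt(2 + 5) = sqrt(7) ≈ 2.6458, while sqrt(2) + sqrt(5) ≈ 3.6503.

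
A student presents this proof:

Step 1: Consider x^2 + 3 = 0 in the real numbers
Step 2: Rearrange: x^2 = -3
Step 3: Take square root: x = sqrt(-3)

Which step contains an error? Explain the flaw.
Step 3: Take square root: x = sqrt(-3)

Step 3 takes the square root of -3, which is negative. In the real number system, the square root of a negative number is undefined. The equation x^2 + 3 = 0 has no real solutions. Square roots of negative numbers only exist in the complex numbers.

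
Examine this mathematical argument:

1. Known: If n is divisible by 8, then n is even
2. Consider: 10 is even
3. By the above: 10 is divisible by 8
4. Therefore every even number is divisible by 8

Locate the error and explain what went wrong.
Step 3: By the above: 10 is divisible by 8

Step 3 commits the fallacy of affirming the consequent. The known fact 'divisible by 8 → even' does NOT imply 'even → divisible by 8'. That would be the converse, which is false. For example, 10 is even but 10 ÷ 8 = 1.25, which is not an integer.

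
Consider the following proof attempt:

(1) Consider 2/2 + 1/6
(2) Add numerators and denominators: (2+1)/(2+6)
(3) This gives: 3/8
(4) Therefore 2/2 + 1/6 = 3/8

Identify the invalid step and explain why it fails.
Step 2: Add numerators and denominators: (2+1)/(2+6)

Step 2 incorrectly adds fractions by separately adding numerators and denominators. This is wrong. The correct method requires a common denominator: 2/2 + 1/6 = (2×6 + 1×2)/(2×6) = 14/12 = 7/6. The method used gives 3/8, which is different.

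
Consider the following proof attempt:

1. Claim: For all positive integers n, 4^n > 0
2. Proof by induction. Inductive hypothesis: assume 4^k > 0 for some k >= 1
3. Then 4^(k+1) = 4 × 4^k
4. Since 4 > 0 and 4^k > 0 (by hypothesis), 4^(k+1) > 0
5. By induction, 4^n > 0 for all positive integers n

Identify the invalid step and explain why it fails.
Step 5: By induction, 4^n > 0 for all positive integers n

Step 5 concludes the proof by induction, but no base case was ever established. A valid induction proof requires: (1) a base case proving 4^1 > 0, and (2) an inductive step showing IF 4^k > 0 THEN 4^(k+1) > 0. Steps 2-4 correctly establish the inductive step, but without the base case the conclusion in step 5 does not follow.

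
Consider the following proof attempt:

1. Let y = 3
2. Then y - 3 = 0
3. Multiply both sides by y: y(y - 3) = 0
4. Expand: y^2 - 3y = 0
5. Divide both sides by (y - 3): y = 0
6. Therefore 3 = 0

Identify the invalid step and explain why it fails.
Step 5: Divide both sides by (y - 3): y = 0

Step 5 divides both sides by (y - 3). However, since y = 3, we have (y - 3) = 0. Division by zero is undefined, making this step invalid.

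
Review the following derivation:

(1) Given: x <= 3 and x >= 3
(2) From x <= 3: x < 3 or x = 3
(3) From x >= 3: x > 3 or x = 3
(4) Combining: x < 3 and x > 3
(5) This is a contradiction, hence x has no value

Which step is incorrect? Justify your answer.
Step 4: Combining: x < 3 and x > 3

Step 4 incorrectly combines the conditions. From x <= 3 and x >= 3, the intersection is x = 3. The error treats the 'or' cases as 'and' requirements. The correct conclusion is that x = 3 is the unique solution, not that no solution exists.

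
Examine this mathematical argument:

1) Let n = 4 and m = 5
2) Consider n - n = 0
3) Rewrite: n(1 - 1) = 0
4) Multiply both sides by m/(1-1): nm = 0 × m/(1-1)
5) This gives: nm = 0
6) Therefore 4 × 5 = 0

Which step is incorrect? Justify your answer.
Step 4: Multiply both sides by m/(1-1): nm = 0 × m/(1-1)

Step 4 multiplies both sides by m/(1-1). However, 1-1 = 0, so this is multiplication by m/0, which is undefined. We cannot multiply by an undefined expression.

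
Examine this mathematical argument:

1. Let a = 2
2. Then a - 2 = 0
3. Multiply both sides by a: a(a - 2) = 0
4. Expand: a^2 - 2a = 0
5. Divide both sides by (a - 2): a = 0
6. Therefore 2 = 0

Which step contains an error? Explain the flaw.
Step 5: Divide both sides by (a - 2): a = 0

Step 5 divides both sides by (a - 2). However, since a = 2, we have (a - 2) = 0. Division by zero is undefined, making this step invalid.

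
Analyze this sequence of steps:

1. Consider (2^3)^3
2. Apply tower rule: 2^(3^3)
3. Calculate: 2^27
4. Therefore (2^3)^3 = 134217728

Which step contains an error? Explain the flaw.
Step 2: Apply tower rule: 2^(3^3)

Step 2 incorrectly states that (a^b)^c = a^(b^c). The correct rule is (a^b)^c = a^(b×c). The actual value is (2^3)^3 = 2^9 = 512, not 2^27 = 134217728.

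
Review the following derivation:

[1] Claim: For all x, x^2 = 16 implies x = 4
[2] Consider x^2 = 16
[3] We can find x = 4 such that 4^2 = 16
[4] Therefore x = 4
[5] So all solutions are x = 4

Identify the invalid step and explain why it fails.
Step 4: Therefore x = 4

Step 4 incorrectly concludes that x = 4 is the only solution. The proof shows that x = 4 is A solution (existence), but does not show it is the ONLY solution (uniqueness). In fact, x = -4 is also a solution since (-4)^2 = 16. Finding one solution doesn't prove there are no others.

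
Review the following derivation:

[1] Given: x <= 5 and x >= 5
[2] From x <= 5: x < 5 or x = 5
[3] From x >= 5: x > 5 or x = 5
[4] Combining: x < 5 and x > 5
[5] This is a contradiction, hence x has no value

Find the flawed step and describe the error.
Step 4: Combining: x < 5 and x > 5

Step 4 incorrectly combines the conditions. From x <= 5 and x >= 5, the intersection is x = 5. The error treats the 'or' cases as 'and' requirements. The correct conclusion is that x = 5 is the unique solution, not that no solution exists.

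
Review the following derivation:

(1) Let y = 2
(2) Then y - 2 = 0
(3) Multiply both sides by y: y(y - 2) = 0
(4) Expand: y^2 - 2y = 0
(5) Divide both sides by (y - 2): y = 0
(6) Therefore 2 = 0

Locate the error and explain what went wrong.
Step 5: Divide both sides by (y - 2): y = 0

Step 5 divides both sides by (y - 2). However, since y = 2, we have (y - 2) = 0. Division by zero is undefined, making this step invalid.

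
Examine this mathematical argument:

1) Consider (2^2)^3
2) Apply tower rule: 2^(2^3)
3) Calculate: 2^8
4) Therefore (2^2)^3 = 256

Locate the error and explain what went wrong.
Step 2: Apply tower rule: 2^(2^3)

Step 2 incorrectly states that (a^b)^c = a^(b^c). The correct rule is (a^b)^c = a^(b×c). The actual value is (2^2)^3 = 2^6 = 64, not 2^8 = 256.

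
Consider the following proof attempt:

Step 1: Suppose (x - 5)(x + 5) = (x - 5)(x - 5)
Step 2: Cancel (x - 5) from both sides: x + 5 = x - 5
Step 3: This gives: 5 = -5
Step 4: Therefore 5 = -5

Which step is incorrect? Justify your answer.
Step 2: Cancel (x - 5) from both sides: x + 5 = x - 5

Step 2 cancels (x - 5) from both sides. This is only valid if (x - 5) ≠ 0, i.e., x ≠ 5. When x = 5, both sides equal zero regardless of the other factors. The correct approach requires considering x = 5 as a separate case.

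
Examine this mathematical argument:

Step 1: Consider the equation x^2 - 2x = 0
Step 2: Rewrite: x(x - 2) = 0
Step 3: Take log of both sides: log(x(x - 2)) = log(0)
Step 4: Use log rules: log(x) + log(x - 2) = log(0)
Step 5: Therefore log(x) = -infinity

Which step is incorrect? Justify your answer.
Step 3: Take log of both sides: log(x(x - 2)) = log(0)

Step 3 takes the logarithm of both sides, resulting in log(0) on the right side. The logarithm is only defined for positive numbers; log(0) is undefined (approaches negative infinity). This operation is invalid.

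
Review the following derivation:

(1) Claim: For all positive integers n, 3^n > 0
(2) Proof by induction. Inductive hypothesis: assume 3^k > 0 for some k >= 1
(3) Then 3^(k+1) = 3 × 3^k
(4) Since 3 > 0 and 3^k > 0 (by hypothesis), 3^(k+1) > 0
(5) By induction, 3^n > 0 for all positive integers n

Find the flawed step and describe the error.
Step 5: By induction, 3^n > 0 for all positive integers n

Step 5 concludes the proof by induction, but no base case was ever established. A valid induction proof requires: (1) a base case proving 3^1 > 0, and (2) an inductive step showing IF 3^k > 0 THEN 3^(k+1) > 0. Steps 2-4 correctly establish the inductive step, but without the base case the conclusion in step 5 does not follow.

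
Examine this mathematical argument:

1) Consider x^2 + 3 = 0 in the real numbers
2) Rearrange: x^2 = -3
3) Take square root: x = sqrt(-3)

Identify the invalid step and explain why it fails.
Step 3: Take square root: x = sqrt(-3)

Step 3 takes the square root of -3, which is negative. In the real number system, the square root of a negative number is undefined. The equation x^2 + 3 = 0 has no real solutions. Square roots of negative numbers only exist in the complex numbers.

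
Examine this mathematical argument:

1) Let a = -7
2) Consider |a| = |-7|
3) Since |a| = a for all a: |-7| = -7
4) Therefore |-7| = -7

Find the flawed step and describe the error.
Step 3: Since |a| = a for all a: |-7| = -7

Step 3 incorrectly states that |a| = a for all a. The correct definition is |a| = a when a >= 0, and |a| = -a when a < 0. Since -7 < 0, we have |-7| = -(-7) = 7, not -7.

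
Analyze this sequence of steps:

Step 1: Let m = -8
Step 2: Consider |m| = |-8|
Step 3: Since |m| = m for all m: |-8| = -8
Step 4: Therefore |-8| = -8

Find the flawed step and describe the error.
Step 3: Since |m| = m for all m: |-8| = -8

Step 3 incorrectly states that |m| = m for all m. The correct definition is |m| = m when m >= 0, and |m| = -m when m < 0. Since -8 < 0, we have |-8| = -(-8) = 8, not -8.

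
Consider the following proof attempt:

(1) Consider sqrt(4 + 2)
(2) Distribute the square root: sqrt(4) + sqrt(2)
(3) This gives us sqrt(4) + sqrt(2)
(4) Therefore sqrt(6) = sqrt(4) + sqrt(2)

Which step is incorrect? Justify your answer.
Step 2: Distribute the square root: sqrt(4) + sqrt(2)

Step 2 incorrectly 'distributes' the square root over addition. The square root function does not distribute: sqrt(a + b) ≠ sqrt(a) + sqrt(b). In fact, sqrt(4 + 2) = sqrt(6) ≈ 2.4495, while sqrt(4) + sqrt(2) ≈ 3.4142.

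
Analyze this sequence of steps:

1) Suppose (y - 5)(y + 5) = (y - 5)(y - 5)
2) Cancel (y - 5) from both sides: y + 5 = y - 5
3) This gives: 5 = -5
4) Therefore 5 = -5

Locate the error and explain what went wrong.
Step 2: Cancel (y - 5) from both sides: y + 5 = y - 5

Step 2 cancels (y - 5) from both sides. This is only valid if (y - 5) ≠ 0, i.e., y ≠ 5. When y = 5, both sides equal zero regardless of the other factors. The correct approach requires considering y = 5 as a separate case.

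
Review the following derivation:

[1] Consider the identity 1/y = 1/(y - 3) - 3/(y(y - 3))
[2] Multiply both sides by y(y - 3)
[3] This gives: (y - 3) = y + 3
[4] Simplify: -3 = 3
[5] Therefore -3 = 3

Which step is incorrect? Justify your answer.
Step 3: This gives: (y - 3) = y + 3

Step 3 makes a sign error when clearing denominators. Multiplying -3/(y(y - 3)) by y(y - 3) gives -3, not +3. The correct result is (y - 3) = y - 3, which is trivially true, not (y - 3) = y + 3. (Step 1 is a valid identity: 1/(y - 3) - 3/(y(y - 3)) = (y - 3)/(y(y - 3)) = 1/y.)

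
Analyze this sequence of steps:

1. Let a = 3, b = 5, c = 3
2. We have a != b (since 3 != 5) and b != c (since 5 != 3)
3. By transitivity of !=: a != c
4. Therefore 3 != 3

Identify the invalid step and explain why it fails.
Step 3: By transitivity of !=: a != c

Step 3 incorrectly applies transitivity to the '!=' relation. Transitivity states: if a R b and b R c, then a R c. However, '!=' is not transitive. Counterexample: 3 != 5 and 5 != 3, but 3 = 3 (both equal 3). Transitivity holds for relations like <, <=, =, but not for !=.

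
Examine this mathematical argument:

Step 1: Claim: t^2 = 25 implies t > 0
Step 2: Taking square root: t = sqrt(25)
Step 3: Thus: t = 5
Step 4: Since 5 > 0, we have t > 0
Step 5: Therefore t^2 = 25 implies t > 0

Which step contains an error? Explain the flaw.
Step 2: Taking square root: t = sqrt(25)

Step 2 takes the square root and assumes the positive root only. The equation t^2 = 25 actually has two solutions: t = 5 and t = -5. The proof silently assumes t > 0 without justification, then uses this assumption to conclude t > 0, which is circular. The counterexample t = -5 shows the claim is false.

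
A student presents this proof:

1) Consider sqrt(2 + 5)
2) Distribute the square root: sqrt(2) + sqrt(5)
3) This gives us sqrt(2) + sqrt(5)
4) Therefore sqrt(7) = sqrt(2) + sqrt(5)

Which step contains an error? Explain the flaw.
Step 2: Distribute the square root: sqrt(2) + sqrt(5)

Step 2 incorrectly 'distributes' the square root over addition. The square root function does not distribute: sqrt(a + b) ≠ sqrt(a) + sqrt(b). In fact, sqrt(2 + 5) = sqrt(7) ≈ 2.6458, while sqrt(2) + sqrt(5) ≈ 3.6503.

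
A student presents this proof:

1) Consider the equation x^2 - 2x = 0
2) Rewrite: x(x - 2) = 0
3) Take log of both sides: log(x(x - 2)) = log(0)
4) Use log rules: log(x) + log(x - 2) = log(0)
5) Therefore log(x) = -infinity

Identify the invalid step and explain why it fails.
Step 3: Take log of both sides: log(x(x - 2)) = log(0)

Step 3 takes the logarithm of both sides, resulting in log(0) on the right side. The logarithm is only defined for positive numbers; log(0) is undefined (approaches negative infinity). This operation is invalid.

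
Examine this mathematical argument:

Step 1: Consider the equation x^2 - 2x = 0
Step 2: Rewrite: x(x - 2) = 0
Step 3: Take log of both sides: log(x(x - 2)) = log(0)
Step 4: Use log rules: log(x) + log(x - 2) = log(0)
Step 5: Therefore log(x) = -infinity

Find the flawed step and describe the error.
Step 3: Take log of both sides: log(x(x - 2)) = log(0)

Step 3 takes the logarithm of both sides, resulting in log(0) on the right side. The logarithm is only defined for positive numbers; log(0) is undefined (approaches negative infinity). This operation is invalid.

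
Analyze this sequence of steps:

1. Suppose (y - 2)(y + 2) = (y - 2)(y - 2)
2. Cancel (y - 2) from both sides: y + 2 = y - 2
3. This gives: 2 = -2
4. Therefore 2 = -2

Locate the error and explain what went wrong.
Step 2: Cancel (y - 2) from both sides: y + 2 = y - 2

Step 2 cancels (y - 2) from both sides. This is only valid if (y - 2) ≠ 0, i.e., y ≠ 2. When y = 2, both sides equal zero regardless of the other factors. The correct approach requires considering y = 2 as a separate case.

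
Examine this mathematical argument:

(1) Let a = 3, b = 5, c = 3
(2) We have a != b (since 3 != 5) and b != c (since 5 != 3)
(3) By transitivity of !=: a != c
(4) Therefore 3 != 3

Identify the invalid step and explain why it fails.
Step 3: By transitivity of !=: a != c

Step 3 incorrectly applies transitivity to the '!=' relation. Transitivity states: if a R b and b R c, then a R c. However, '!=' is not transitive. Counterexample: 3 != 5 and 5 != 3, but 3 = 3 (both equal 3). Transitivity holds for relations like <, <=, =, but not for !=.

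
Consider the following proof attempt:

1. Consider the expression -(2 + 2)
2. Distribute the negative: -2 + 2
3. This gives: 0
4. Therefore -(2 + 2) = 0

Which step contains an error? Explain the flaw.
Step 2: Distribute the negative: -2 + 2

Step 2 incorrectly distributes the negative sign. The correct distribution is -(2 + 2) = -2 - 2 = -4. The negative must be applied to both terms, not just the first. The error treats -(2 + 2) as -2 + 2, which equals 0 instead of -4.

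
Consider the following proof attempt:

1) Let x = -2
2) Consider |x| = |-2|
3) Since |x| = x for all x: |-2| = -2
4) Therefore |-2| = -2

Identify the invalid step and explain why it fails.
Step 3: Since |x| = x for all x: |-2| = -2

Step 3 incorrectly states that |x| = x for all x. The correct definition is |x| = x when x >= 0, and |x| = -x when x < 0. Since -2 < 0, we have |-2| = -(-2) = 2, not -2.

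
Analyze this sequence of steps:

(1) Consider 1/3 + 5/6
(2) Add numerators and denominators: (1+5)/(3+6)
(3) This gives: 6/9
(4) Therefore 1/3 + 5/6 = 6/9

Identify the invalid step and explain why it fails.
Step 2: Add numerators and denominators: (1+5)/(3+6)

Step 2 incorrectly adds fractions by separately adding numerators and denominators. This is wrong. The correct method requires a common denominator: 1/3 + 5/6 = (1×6 + 5×3)/(3×6) = 21/18 = 7/6. The method used gives 6/9, which is different.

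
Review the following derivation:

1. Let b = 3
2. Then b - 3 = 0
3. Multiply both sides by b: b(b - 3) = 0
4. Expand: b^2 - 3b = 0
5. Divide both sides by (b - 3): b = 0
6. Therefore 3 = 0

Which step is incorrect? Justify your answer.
Step 5: Divide both sides by (b - 3): b = 0

Step 5 divides both sides by (b - 3). However, since b = 3, we have (b - 3) = 0. Division by zero is undefined, making this step invalid.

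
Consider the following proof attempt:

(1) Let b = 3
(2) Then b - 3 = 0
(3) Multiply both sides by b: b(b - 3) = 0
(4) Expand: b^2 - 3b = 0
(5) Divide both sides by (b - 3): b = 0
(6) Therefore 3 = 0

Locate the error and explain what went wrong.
Step 5: Divide both sides by (b - 3): b = 0

Step 5 divides both sides by (b - 3). However, since b = 3, we have (b - 3) = 0. Division by zero is undefined, making this step invalid.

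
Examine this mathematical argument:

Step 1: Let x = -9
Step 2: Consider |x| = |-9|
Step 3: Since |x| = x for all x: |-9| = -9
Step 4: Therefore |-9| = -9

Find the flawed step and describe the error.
Step 3: Since |x| = x for all x: |-9| = -9

Step 3 incorrectly states that |x| = x for all x. The correct definition is |x| = x when x >= 0, and |x| = -x when x < 0. Since -9 < 0, we have |-9| = -(-9) = 9, not -9.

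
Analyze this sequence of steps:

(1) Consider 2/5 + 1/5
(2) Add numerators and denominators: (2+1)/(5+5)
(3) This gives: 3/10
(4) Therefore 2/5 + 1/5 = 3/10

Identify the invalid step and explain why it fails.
Step 2: Add numerators and denominators: (2+1)/(5+5)

Step 2 incorrectly adds fractions by separately adding numerators and denominators. This is wrong. The correct method requires a common denominator: 2/5 + 1/5 = (2×5 + 1×5)/(5×5) = 15/25 = 3/5. The method used gives 3/10, which is different.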